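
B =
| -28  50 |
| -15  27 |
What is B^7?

[[-13762, 23150], [-6945, 11703]]

tr B = -1 and det B = -6, so the characteristic polynomial is λ² − (-1)λ + (-6) with roots -3 and 2.
Eigenvectors give P = [[2, -5], [1, -3]] with P⁻¹ = [[3, -5], [1, -2]], and B = P·diag(-3, 2)·P⁻¹.
Then B^7 = P·diag(-2187, 128)·P⁻¹ = [[-4374, -640], [-2187, -384]] · [[3, -5], [1, -2]] = [[-13762, 23150], [-6945, 11703]].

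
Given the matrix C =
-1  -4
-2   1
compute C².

[[9, 0], [0, 9]]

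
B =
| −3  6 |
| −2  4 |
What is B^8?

B² = B (a projection; rank 1, trace 1), so B^8 = B.

[[−3, 6], [−2, 4]]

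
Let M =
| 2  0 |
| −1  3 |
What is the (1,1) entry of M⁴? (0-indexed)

tr M = 5 and det M = 6, so the characteristic polynomial is λ² − (5)λ + (6) with roots 2 and 3.
Eigenvectors give P = [[1, 0], [1, −1]] with P⁻¹ = [[1, 0], [1, −1]], and M = P·diag(2, 3)·P⁻¹.
Then M⁴ = P·diag(16, 81)·P⁻¹ = [[16, 0], [16, −81]] · [[1, 0], [1, −1]] = [[16, 0], [−65, 81]].

81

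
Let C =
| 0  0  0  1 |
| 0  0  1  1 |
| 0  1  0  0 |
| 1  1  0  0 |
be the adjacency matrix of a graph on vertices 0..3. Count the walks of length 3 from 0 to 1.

The number of length-3 walks from vertex 0 to vertex 1 is entry (0,1) of C³, where C is the adjacency matrix.
C² = [[1, 1, 0, 0], [1, 2, 0, 0], [0, 0, 1, 1], [0, 0, 1, 2]]
C³ = [[0, 0, 1, 2], [0, 0, 2, 3], [1, 2, 0, 0], [2, 3, 0, 0]]

0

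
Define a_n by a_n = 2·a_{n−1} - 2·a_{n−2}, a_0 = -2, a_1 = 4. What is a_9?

64

With companion matrix C = [[2, -2], [1, 0]], [a_n, a_{n−1}]ᵀ = C·[a_{n−1}, a_{n−2}]ᵀ, so [a_9, a_8]ᵀ = C⁸·[a_1, a_0]ᵀ.
C⁸ = [[16, 0], [0, 16]], giving [a_9, a_8]ᵀ = [[64], [-32]].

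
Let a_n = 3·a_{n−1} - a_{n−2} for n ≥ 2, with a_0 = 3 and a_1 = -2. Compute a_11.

With companion matrix Q = [[3, -1], [1, 0]], [a_n, a_{n−1}]ᵀ = Q·[a_{n−1}, a_{n−2}]ᵀ, so [a_11, a_10]ᵀ = Q^10·[a_1, a_0]ᵀ.
Q^10 = [[17711, -6765], [6765, -2584]], giving [a_11, a_10]ᵀ = [[-55717], [-21282]].

-55717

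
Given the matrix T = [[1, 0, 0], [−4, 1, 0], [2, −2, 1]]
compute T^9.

T = I + N where N = [[0, 0, 0], [−4, 0, 0], [2, −2, 0]] is strictly lower-triangular, so N^3 = 0.
(I + N)^9 = I + 9·N + 36·N^2 = [[1, 0, 0], [−36, 1, 0], [306, −18, 1]].

[[1, 0, 0], [−36, 1, 0], [306, −18, 1]]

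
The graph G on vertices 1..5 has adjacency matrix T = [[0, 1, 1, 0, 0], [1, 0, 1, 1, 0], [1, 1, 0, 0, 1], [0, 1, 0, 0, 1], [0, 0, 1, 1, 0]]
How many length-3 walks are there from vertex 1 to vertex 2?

The number of length-3 walks from vertex 1 to vertex 2 is entry (1,2) of T³, where T is the adjacency matrix.
T² = [[2, 1, 1, 1, 1], [1, 3, 1, 0, 2], [1, 1, 3, 2, 0], [1, 0, 2, 2, 0], [1, 2, 0, 0, 2]]
T³ = [[2, 4, 4, 2, 2], [4, 2, 6, 5, 1], [4, 6, 2, 1, 5], [2, 5, 1, 0, 4], [2, 1, 5, 4, 0]]

4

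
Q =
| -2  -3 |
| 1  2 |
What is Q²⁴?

Q² = I (check: tr Q = 0 and det Q = -1), so Q²⁴ = I since 24 is even.

[[1, 0], [0, 1]]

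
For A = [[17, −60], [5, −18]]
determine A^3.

[[113, −420], [35, −132]]

tr A = −1 and det A = −6, so the characteristic polynomial is λ² − (−1)λ + (−6) with roots −3 and 2.
Eigenvectors give P = [[−3, −4], [−1, −1]] with P⁻¹ = [[1, −4], [−1, 3]], and A = P·diag(−3, 2)·P⁻¹.
Then A^3 = P·diag(−27, 8)·P⁻¹ = [[81, −32], [27, −8]] · [[1, −4], [−1, 3]] = [[113, −420], [35, −132]].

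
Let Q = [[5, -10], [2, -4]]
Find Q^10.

[[5, -10], [2, -4]]

Q² = Q (a projection; rank 1, trace 1), so Q^10 = Q.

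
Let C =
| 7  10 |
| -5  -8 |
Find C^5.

tr C = -1 and det C = -6, so the characteristic polynomial is λ² − (-1)λ + (-6) with roots -3 and 2.
Eigenvectors give P = [[-1, -2], [1, 1]] with P⁻¹ = [[1, 2], [-1, -1]], and C = P·diag(-3, 2)·P⁻¹.
Then C^5 = P·diag(-243, 32)·P⁻¹ = [[243, -64], [-243, 32]] · [[1, 2], [-1, -1]] = [[307, 550], [-275, -518]].

[[307, 550], [-275, -518]]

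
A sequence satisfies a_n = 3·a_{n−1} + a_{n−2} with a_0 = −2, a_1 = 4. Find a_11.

With companion matrix M = [[3, 1], [1, 0]], [a_n, a_{n−1}]ᵀ = M·[a_{n−1}, a_{n−2}]ᵀ, so [a_11, a_10]ᵀ = M¹⁰·[a_1, a_0]ᵀ.
M¹⁰ = [[141481, 42837], [42837, 12970]], giving [a_11, a_10]ᵀ = [[480250], [145408]].

480250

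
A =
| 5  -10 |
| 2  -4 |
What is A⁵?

[[5, -10], [2, -4]]

A² = A (a projection; rank 1, trace 1), so A⁵ = A.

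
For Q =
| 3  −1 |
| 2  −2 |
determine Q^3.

Q^2 = [[7, −1], [2, 2]]
Q^3 = [[19, −5], [10, −6]]

[[19, −5], [10, −6]]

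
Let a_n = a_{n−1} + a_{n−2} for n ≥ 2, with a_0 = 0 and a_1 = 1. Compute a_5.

5

With companion matrix T = [[1, 1], [1, 0]], [a_n, a_{n−1}]ᵀ = T·[a_{n−1}, a_{n−2}]ᵀ, so [a_5, a_4]ᵀ = T^4·[a_1, a_0]ᵀ.
T^4 = [[5, 3], [3, 2]], giving [a_5, a_4]ᵀ = [[5], [3]].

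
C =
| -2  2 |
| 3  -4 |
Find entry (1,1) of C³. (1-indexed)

-56

C² = [[10, -12], [-18, 22]]
C³ = [[-56, 68], [102, -124]]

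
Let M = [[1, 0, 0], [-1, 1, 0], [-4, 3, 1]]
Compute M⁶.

M = I + N where N = [[0, 0, 0], [-1, 0, 0], [-4, 3, 0]] is strictly lower-triangular, so N³ = 0.
(I + N)⁶ = I + 6·N + 15·N² = [[1, 0, 0], [-6, 1, 0], [-69, 18, 1]].

[[1, 0, 0], [-6, 1, 0], [-69, 18, 1]]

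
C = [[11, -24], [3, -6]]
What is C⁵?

[[1931, -5064], [633, -1656]]

tr C = 5 and det C = 6, so the characteristic polynomial is λ² − (5)λ + (6) with roots 3 and 2.
Eigenvectors give P = [[3, -8], [1, -3]] with P⁻¹ = [[3, -8], [1, -3]], and C = P·diag(3, 2)·P⁻¹.
Then C⁵ = P·diag(243, 32)·P⁻¹ = [[729, -256], [243, -96]] · [[3, -8], [1, -3]] = [[1931, -5064], [633, -1656]].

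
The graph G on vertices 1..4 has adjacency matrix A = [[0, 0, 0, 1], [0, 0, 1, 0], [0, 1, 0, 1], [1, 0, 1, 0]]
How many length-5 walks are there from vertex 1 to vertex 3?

0

The number of length-5 walks from vertex 1 to vertex 3 is entry (1,3) of A⁵, where A is the adjacency matrix.
A² = [[1, 0, 1, 0], [0, 1, 0, 1], [1, 0, 2, 0], [0, 1, 0, 2]]
A³ = [[0, 1, 0, 2], [1, 0, 2, 0], [0, 2, 0, 3], [2, 0, 3, 0]]
A⁴ = [[2, 0, 3, 0], [0, 2, 0, 3], [3, 0, 5, 0], [0, 3, 0, 5]]
A⁵ = [[0, 3, 0, 5], [3, 0, 5, 0], [0, 5, 0, 8], [5, 0, 8, 0]]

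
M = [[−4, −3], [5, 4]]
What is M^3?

M² = I (check: tr M = 0 and det M = −1), so M^3 = M since 3 is odd.

[[−4, −3], [5, 4]]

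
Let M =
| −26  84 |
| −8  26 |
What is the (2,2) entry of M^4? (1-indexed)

tr M = 0 and det M = −4, so the characteristic polynomial is λ² − (0)λ + (−4) with roots 2 and −2.
Eigenvectors give P = [[−3, −7], [−1, −2]] with P⁻¹ = [[2, −7], [−1, 3]], and M = P·diag(2, −2)·P⁻¹.
Then M^4 = P·diag(16, 16)·P⁻¹ = [[−48, −112], [−16, −32]] · [[2, −7], [−1, 3]] = [[16, 0], [0, 16]].

16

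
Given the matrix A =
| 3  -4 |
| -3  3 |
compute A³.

[[135, -156], [-117, 135]]

A² = [[21, -24], [-18, 21]]
A³ = [[135, -156], [-117, 135]]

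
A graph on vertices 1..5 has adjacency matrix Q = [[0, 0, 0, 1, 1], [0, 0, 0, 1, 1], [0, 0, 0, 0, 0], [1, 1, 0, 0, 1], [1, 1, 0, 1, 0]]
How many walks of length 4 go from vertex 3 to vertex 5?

The number of length-4 walks from vertex 3 to vertex 5 is entry (3,5) of Q⁴, where Q is the adjacency matrix.
Q² = [[2, 2, 0, 1, 1], [2, 2, 0, 1, 1], [0, 0, 0, 0, 0], [1, 1, 0, 3, 2], [1, 1, 0, 2, 3]]
Q³ = [[2, 2, 0, 5, 5], [2, 2, 0, 5, 5], [0, 0, 0, 0, 0], [5, 5, 0, 4, 5], [5, 5, 0, 5, 4]]
Q⁴ = [[10, 10, 0, 9, 9], [10, 10, 0, 9, 9], [0, 0, 0, 0, 0], [9, 9, 0, 15, 14], [9, 9, 0, 14, 15]]

0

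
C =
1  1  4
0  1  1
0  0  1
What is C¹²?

C = I + N where N = [[0, 1, 4], [0, 0, 1], [0, 0, 0]] is strictly upper-triangular, so N³ = 0.
(I + N)¹² = I + 12·N + 66·N² = [[1, 12, 114], [0, 1, 12], [0, 0, 1]].

[[1, 12, 114], [0, 1, 12], [0, 0, 1]]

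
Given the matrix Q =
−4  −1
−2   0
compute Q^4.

[[356, 80], [160, 36]]

Q^2 = [[18, 4], [8, 2]]
Q^3 = [[−80, −18], [−36, −8]]
Q^4 = [[356, 80], [160, 36]]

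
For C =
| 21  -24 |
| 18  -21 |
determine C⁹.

[[137781, -157464], [118098, -137781]]

tr C = 0 and det C = -9, so the characteristic polynomial is λ² − (0)λ + (-9) with roots -3 and 3.
Eigenvectors give P = [[1, -4], [1, -3]] with P⁻¹ = [[-3, 4], [-1, 1]], and C = P·diag(-3, 3)·P⁻¹.
Then C⁹ = P·diag(-19683, 19683)·P⁻¹ = [[-19683, -78732], [-19683, -59049]] · [[-3, 4], [-1, 1]] = [[137781, -157464], [118098, -137781]].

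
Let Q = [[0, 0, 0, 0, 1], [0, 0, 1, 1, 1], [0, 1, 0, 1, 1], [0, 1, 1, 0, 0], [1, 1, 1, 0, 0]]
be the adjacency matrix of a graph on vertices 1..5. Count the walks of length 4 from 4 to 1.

The number of length-4 walks from vertex 4 to vertex 1 is entry (4,1) of Q⁴, where Q is the adjacency matrix.
Q² = [[1, 1, 1, 0, 0], [1, 3, 2, 1, 1], [1, 2, 3, 1, 1], [0, 1, 1, 2, 2], [0, 1, 1, 2, 3]]
Q³ = [[0, 1, 1, 2, 3], [1, 4, 5, 5, 6], [1, 5, 4, 5, 6], [2, 5, 5, 2, 2], [3, 6, 6, 2, 2]]
Q⁴ = [[3, 6, 6, 2, 2], [6, 16, 15, 9, 10], [6, 15, 16, 9, 10], [2, 9, 9, 10, 12], [2, 10, 10, 12, 15]]

2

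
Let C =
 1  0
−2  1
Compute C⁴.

[[1, 0], [−8, 1]]

C = I + N where N = [[0, 0], [−2, 0]] is strictly lower-triangular, so N² = 0.
(I + N)⁴ = I + 4·N = [[1, 0], [−8, 1]].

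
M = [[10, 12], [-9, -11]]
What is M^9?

[[1540, 2052], [-1539, -2051]]

tr M = -1 and det M = -2, so the characteristic polynomial is λ² − (-1)λ + (-2) with roots -2 and 1.
Eigenvectors give P = [[1, 4], [-1, -3]] with P⁻¹ = [[-3, -4], [1, 1]], and M = P·diag(-2, 1)·P⁻¹.
Then M^9 = P·diag(-512, 1)·P⁻¹ = [[-512, 4], [512, -3]] · [[-3, -4], [1, 1]] = [[1540, 2052], [-1539, -2051]].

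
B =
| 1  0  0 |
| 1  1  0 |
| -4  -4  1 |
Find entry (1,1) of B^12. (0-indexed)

1

B = I + N where N = [[0, 0, 0], [1, 0, 0], [-4, -4, 0]] is strictly lower-triangular, so N^3 = 0.
(I + N)^12 = I + 12·N + 66·N^2 = [[1, 0, 0], [12, 1, 0], [-312, -48, 1]].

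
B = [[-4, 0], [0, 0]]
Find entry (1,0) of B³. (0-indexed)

0

B² = [[16, 0], [0, 0]]
B³ = [[-64, 0], [0, 0]]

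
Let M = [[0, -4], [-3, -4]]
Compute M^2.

[[12, 16], [12, 28]]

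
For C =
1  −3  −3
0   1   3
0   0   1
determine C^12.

C = I + N where N = [[0, −3, −3], [0, 0, 3], [0, 0, 0]] is strictly upper-triangular, so N^3 = 0.
(I + N)^12 = I + 12·N + 66·N^2 = [[1, −36, −630], [0, 1, 36], [0, 0, 1]].

[[1, −36, −630], [0, 1, 36], [0, 0, 1]]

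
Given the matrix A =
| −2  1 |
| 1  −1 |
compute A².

[[5, −3], [−3, 2]]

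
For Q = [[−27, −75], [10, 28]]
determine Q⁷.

[[−11703, −34725], [4630, 13762]]

tr Q = 1 and det Q = −6, so the characteristic polynomial is λ² − (1)λ + (−6) with roots −2 and 3.
Eigenvectors give P = [[−3, −5], [1, 2]] with P⁻¹ = [[−2, −5], [1, 3]], and Q = P·diag(−2, 3)·P⁻¹.
Then Q⁷ = P·diag(−128, 2187)·P⁻¹ = [[384, −10935], [−128, 4374]] · [[−2, −5], [1, 3]] = [[−11703, −34725], [4630, 13762]].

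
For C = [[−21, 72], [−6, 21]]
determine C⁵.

[[−1701, 5832], [−486, 1701]]

tr C = 0 and det C = −9, so the characteristic polynomial is λ² − (0)λ + (−9) with roots −3 and 3.
Eigenvectors give P = [[−4, 3], [−1, 1]] with P⁻¹ = [[−1, 3], [−1, 4]], and C = P·diag(−3, 3)·P⁻¹.
Then C⁵ = P·diag(−243, 243)·P⁻¹ = [[972, 729], [243, 243]] · [[−1, 3], [−1, 4]] = [[−1701, 5832], [−486, 1701]].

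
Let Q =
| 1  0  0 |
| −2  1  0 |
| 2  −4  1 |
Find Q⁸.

[[1, 0, 0], [−16, 1, 0], [240, −32, 1]]

Q = I + N where N = [[0, 0, 0], [−2, 0, 0], [2, −4, 0]] is strictly lower-triangular, so N³ = 0.
(I + N)⁸ = I + 8·N + 28·N² = [[1, 0, 0], [−16, 1, 0], [240, −32, 1]].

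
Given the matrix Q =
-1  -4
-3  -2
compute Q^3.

[[-49, -76], [-57, -68]]

Q^2 = [[13, 12], [9, 16]]
Q^3 = [[-49, -76], [-57, -68]]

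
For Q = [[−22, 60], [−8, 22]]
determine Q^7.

[[−1408, 3840], [−512, 1408]]

tr Q = 0 and det Q = −4, so the characteristic polynomial is λ² − (0)λ + (−4) with roots 2 and −2.
Eigenvectors give P = [[−5, −3], [−2, −1]] with P⁻¹ = [[1, −3], [−2, 5]], and Q = P·diag(2, −2)·P⁻¹.
Then Q^7 = P·diag(128, −128)·P⁻¹ = [[−640, 384], [−256, 128]] · [[1, −3], [−2, 5]] = [[−1408, 3840], [−512, 1408]].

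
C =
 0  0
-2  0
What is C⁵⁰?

[[0, 0], [0, 0]]

C is strictly triangular, hence nilpotent: C² = 0, so C⁵⁰ = 0.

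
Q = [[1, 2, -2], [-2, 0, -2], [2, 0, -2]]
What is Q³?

[[-15, -14, 14], [18, -12, 4], [-10, -4, -4]]

Q² = [[-7, 2, -2], [-6, -4, 8], [-2, 4, 0]]
Q³ = [[-15, -14, 14], [18, -12, 4], [-10, -4, -4]]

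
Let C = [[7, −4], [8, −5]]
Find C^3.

[[55, −28], [56, −29]]

tr C = 2 and det C = −3, so the characteristic polynomial is λ² − (2)λ + (−3) with roots 3 and −1.
Eigenvectors give P = [[1, −1], [1, −2]] with P⁻¹ = [[2, −1], [1, −1]], and C = P·diag(3, −1)·P⁻¹.
Then C^3 = P·diag(27, −1)·P⁻¹ = [[27, 1], [27, 2]] · [[2, −1], [1, −1]] = [[55, −28], [56, −29]].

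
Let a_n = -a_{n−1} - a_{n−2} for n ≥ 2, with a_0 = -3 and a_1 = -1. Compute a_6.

With companion matrix M = [[-1, -1], [1, 0]], [a_n, a_{n−1}]ᵀ = M·[a_{n−1}, a_{n−2}]ᵀ, so [a_6, a_5]ᵀ = M^5·[a_1, a_0]ᵀ.
M^5 = [[0, 1], [-1, -1]], giving [a_6, a_5]ᵀ = [[-3], [4]].

-3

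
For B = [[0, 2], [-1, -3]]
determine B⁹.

tr B = -3 and det B = 2, so the characteristic polynomial is λ² − (-3)λ + (2) with roots -1 and -2.
Eigenvectors give P = [[2, -1], [-1, 1]] with P⁻¹ = [[1, 1], [1, 2]], and B = P·diag(-1, -2)·P⁻¹.
Then B⁹ = P·diag(-1, -512)·P⁻¹ = [[-2, 512], [1, -512]] · [[1, 1], [1, 2]] = [[510, 1022], [-511, -1023]].

[[510, 1022], [-511, -1023]]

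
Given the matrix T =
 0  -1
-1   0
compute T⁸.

T² = I (check: tr T = 0 and det T = -1), so T⁸ = I since 8 is even.

[[1, 0], [0, 1]]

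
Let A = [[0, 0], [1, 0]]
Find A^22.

[[0, 0], [0, 0]]

A is strictly triangular, hence nilpotent: A^2 = 0, so A^22 = 0.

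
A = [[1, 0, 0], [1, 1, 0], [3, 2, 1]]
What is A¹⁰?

[[1, 0, 0], [10, 1, 0], [120, 20, 1]]

A = I + N where N = [[0, 0, 0], [1, 0, 0], [3, 2, 0]] is strictly lower-triangular, so N³ = 0.
(I + N)¹⁰ = I + 10·N + 45·N² = [[1, 0, 0], [10, 1, 0], [120, 20, 1]].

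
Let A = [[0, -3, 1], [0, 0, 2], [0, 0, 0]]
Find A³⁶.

[[0, 0, 0], [0, 0, 0], [0, 0, 0]]

A is strictly triangular, hence nilpotent: A³ = 0, so A³⁶ = 0.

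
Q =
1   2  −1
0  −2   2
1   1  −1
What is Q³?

[[4, 10, −10], [−4, −14, 16], [2, 4, −4]]

Q² = [[0, −3, 4], [2, 6, −6], [0, −1, 2]]
Q³ = [[4, 10, −10], [−4, −14, 16], [2, 4, −4]]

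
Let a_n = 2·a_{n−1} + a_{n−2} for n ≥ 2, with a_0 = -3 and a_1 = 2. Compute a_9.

With companion matrix B = [[2, 1], [1, 0]], [a_n, a_{n−1}]ᵀ = B·[a_{n−1}, a_{n−2}]ᵀ, so [a_9, a_8]ᵀ = B⁸·[a_1, a_0]ᵀ.
B⁸ = [[985, 408], [408, 169]], giving [a_9, a_8]ᵀ = [[746], [309]].

746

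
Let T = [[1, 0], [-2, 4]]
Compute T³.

[[1, 0], [-42, 64]]

T² = [[1, 0], [-10, 16]]
T³ = [[1, 0], [-42, 64]]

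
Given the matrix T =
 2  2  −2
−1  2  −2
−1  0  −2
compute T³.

T² = [[4, 8, −4], [−2, 2, 2], [0, −2, 6]]
T³ = [[4, 24, −16], [−8, 0, −4], [−4, −4, −8]]

[[4, 24, −16], [−8, 0, −4], [−4, −4, −8]]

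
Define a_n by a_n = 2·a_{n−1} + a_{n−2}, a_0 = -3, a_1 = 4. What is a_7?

466

With companion matrix C = [[2, 1], [1, 0]], [a_n, a_{n−1}]ᵀ = C·[a_{n−1}, a_{n−2}]ᵀ, so [a_7, a_6]ᵀ = C^6·[a_1, a_0]ᵀ.
C^6 = [[169, 70], [70, 29]], giving [a_7, a_6]ᵀ = [[466], [193]].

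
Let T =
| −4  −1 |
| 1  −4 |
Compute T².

[[15, 8], [−8, 15]]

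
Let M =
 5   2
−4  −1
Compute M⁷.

[[4373, 2186], [−4372, −2185]]

tr M = 4 and det M = 3, so the characteristic polynomial is λ² − (4)λ + (3) with roots 1 and 3.
Eigenvectors give P = [[−1, −1], [2, 1]] with P⁻¹ = [[1, 1], [−2, −1]], and M = P·diag(1, 3)·P⁻¹.
Then M⁷ = P·diag(1, 2187)·P⁻¹ = [[−1, −2187], [2, 2187]] · [[1, 1], [−2, −1]] = [[4373, 2186], [−4372, −2185]].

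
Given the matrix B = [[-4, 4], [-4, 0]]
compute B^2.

[[0, -16], [16, -16]]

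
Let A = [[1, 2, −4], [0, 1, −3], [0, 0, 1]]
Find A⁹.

A = I + N where N = [[0, 2, −4], [0, 0, −3], [0, 0, 0]] is strictly upper-triangular, so N³ = 0.
(I + N)⁹ = I + 9·N + 36·N² = [[1, 18, −252], [0, 1, −27], [0, 0, 1]].

[[1, 18, −252], [0, 1, −27], [0, 0, 1]]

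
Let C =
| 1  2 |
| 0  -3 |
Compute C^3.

[[1, 14], [0, -27]]

C^2 = [[1, -4], [0, 9]]
C^3 = [[1, 14], [0, -27]]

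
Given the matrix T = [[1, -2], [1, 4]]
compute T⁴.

[[-49, -130], [65, 146]]

tr T = 5 and det T = 6, so the characteristic polynomial is λ² − (5)λ + (6) with roots 2 and 3.
Eigenvectors give P = [[-2, 1], [1, -1]] with P⁻¹ = [[-1, -1], [-1, -2]], and T = P·diag(2, 3)·P⁻¹.
Then T⁴ = P·diag(16, 81)·P⁻¹ = [[-32, 81], [16, -81]] · [[-1, -1], [-1, -2]] = [[-49, -130], [65, 146]].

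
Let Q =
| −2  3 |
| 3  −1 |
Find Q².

[[13, −9], [−9, 10]]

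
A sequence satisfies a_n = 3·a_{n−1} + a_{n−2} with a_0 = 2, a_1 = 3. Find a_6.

1298

With companion matrix C = [[3, 1], [1, 0]], [a_n, a_{n−1}]ᵀ = C·[a_{n−1}, a_{n−2}]ᵀ, so [a_6, a_5]ᵀ = C^5·[a_1, a_0]ᵀ.
C^5 = [[360, 109], [109, 33]], giving [a_6, a_5]ᵀ = [[1298], [393]].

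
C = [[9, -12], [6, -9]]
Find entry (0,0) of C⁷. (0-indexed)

6561

tr C = 0 and det C = -9, so the characteristic polynomial is λ² − (0)λ + (-9) with roots -3 and 3.
Eigenvectors give P = [[1, -2], [1, -1]] with P⁻¹ = [[-1, 2], [-1, 1]], and C = P·diag(-3, 3)·P⁻¹.
Then C⁷ = P·diag(-2187, 2187)·P⁻¹ = [[-2187, -4374], [-2187, -2187]] · [[-1, 2], [-1, 1]] = [[6561, -8748], [4374, -6561]].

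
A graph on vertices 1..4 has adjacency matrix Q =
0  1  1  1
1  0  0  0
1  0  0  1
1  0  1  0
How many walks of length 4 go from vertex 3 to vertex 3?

The number of length-4 walks from vertex 3 to vertex 3 is entry (3,3) of Q⁴, where Q is the adjacency matrix.
Q² = [[3, 0, 1, 1], [0, 1, 1, 1], [1, 1, 2, 1], [1, 1, 1, 2]]
Q³ = [[2, 3, 4, 4], [3, 0, 1, 1], [4, 1, 2, 3], [4, 1, 3, 2]]
Q⁴ = [[11, 2, 6, 6], [2, 3, 4, 4], [6, 4, 7, 6], [6, 4, 6, 7]]

7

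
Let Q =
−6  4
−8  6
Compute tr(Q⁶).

128

tr Q = 0 and det Q = −4, so the characteristic polynomial is λ² − (0)λ + (−4) with roots −2 and 2.
Eigenvectors give P = [[−1, 1], [−1, 2]] with P⁻¹ = [[−2, 1], [−1, 1]], and Q = P·diag(−2, 2)·P⁻¹.
Then Q⁶ = P·diag(64, 64)·P⁻¹ = [[−64, 64], [−64, 128]] · [[−2, 1], [−1, 1]] = [[64, 0], [0, 64]].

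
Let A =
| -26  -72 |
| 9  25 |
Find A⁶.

tr A = -1 and det A = -2, so the characteristic polynomial is λ² − (-1)λ + (-2) with roots -2 and 1.
Eigenvectors give P = [[-3, -8], [1, 3]] with P⁻¹ = [[-3, -8], [1, 3]], and A = P·diag(-2, 1)·P⁻¹.
Then A⁶ = P·diag(64, 1)·P⁻¹ = [[-192, -8], [64, 3]] · [[-3, -8], [1, 3]] = [[568, 1512], [-189, -503]].

[[568, 1512], [-189, -503]]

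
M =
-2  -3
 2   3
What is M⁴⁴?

[[-2, -3], [2, 3]]

M² = M (a projection; rank 1, trace 1), so M⁴⁴ = M.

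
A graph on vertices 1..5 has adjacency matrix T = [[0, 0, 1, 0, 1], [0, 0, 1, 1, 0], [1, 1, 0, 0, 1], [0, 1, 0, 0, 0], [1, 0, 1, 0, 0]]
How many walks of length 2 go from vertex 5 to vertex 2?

1

The number of length-2 walks from vertex 5 to vertex 2 is entry (5,2) of T², where T is the adjacency matrix.
T² = [[2, 1, 1, 0, 1], [1, 2, 0, 0, 1], [1, 0, 3, 1, 1], [0, 0, 1, 1, 0], [1, 1, 1, 0, 2]]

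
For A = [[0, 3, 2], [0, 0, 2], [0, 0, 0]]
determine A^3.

[[0, 0, 0], [0, 0, 0], [0, 0, 0]]

A is strictly triangular, hence nilpotent: A^3 = 0, so A^3 = 0.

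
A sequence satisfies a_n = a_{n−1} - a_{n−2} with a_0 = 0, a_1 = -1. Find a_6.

With companion matrix Q = [[1, -1], [1, 0]], [a_n, a_{n−1}]ᵀ = Q·[a_{n−1}, a_{n−2}]ᵀ, so [a_6, a_5]ᵀ = Q^5·[a_1, a_0]ᵀ.
Q^5 = [[0, 1], [-1, 1]], giving [a_6, a_5]ᵀ = [[0], [1]].

0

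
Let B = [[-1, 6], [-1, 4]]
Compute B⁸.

[[-509, 1530], [-255, 766]]

tr B = 3 and det B = 2, so the characteristic polynomial is λ² − (3)λ + (2) with roots 1 and 2.
Eigenvectors give P = [[3, -2], [1, -1]] with P⁻¹ = [[1, -2], [1, -3]], and B = P·diag(1, 2)·P⁻¹.
Then B⁸ = P·diag(1, 256)·P⁻¹ = [[3, -512], [1, -256]] · [[1, -2], [1, -3]] = [[-509, 1530], [-255, 766]].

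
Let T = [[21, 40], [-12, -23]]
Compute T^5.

[[1221, 2440], [-732, -1463]]

tr T = -2 and det T = -3, so the characteristic polynomial is λ² − (-2)λ + (-3) with roots -3 and 1.
Eigenvectors give P = [[-5, -2], [3, 1]] with P⁻¹ = [[1, 2], [-3, -5]], and T = P·diag(-3, 1)·P⁻¹.
Then T^5 = P·diag(-243, 1)·P⁻¹ = [[1215, -2], [-729, 1]] · [[1, 2], [-3, -5]] = [[1221, 2440], [-732, -1463]].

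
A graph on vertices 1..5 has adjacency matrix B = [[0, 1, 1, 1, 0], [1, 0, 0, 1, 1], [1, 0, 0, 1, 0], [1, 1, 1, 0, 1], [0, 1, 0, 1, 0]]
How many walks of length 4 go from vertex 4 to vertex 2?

19

The number of length-4 walks from vertex 4 to vertex 2 is entry (4,2) of B^4, where B is the adjacency matrix.
B^2 = [[3, 1, 1, 2, 2], [1, 3, 2, 2, 1], [1, 2, 2, 1, 1], [2, 2, 1, 4, 1], [2, 1, 1, 1, 2]]
B^3 = [[4, 7, 5, 7, 3], [7, 4, 3, 7, 5], [5, 3, 2, 6, 3], [7, 7, 6, 6, 6], [3, 5, 3, 6, 2]]
B^4 = [[19, 14, 11, 19, 14], [14, 19, 14, 19, 11], [11, 14, 11, 13, 9], [19, 19, 13, 26, 13], [14, 11, 9, 13, 11]]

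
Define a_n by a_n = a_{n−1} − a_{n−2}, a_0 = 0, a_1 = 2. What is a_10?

With companion matrix C = [[1, −1], [1, 0]], [a_n, a_{n−1}]ᵀ = C·[a_{n−1}, a_{n−2}]ᵀ, so [a_10, a_9]ᵀ = C⁹·[a_1, a_0]ᵀ.
C⁹ = [[−1, 0], [0, −1]], giving [a_10, a_9]ᵀ = [[−2], [0]].

−2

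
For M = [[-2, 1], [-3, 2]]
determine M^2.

[[1, 0], [0, 1]]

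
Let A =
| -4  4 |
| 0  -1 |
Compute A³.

[[-64, 84], [0, -1]]

A² = [[16, -20], [0, 1]]
A³ = [[-64, 84], [0, -1]]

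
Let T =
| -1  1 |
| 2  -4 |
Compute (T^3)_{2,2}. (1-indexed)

-82

T^2 = [[3, -5], [-10, 18]]
T^3 = [[-13, 23], [46, -82]]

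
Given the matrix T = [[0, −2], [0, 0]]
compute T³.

T is strictly triangular, hence nilpotent: T² = 0, so T³ = 0.

[[0, 0], [0, 0]]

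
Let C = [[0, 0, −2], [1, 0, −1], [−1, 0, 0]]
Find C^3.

C^2 = [[2, 0, 0], [1, 0, −2], [0, 0, 2]]
C^3 = [[0, 0, −4], [2, 0, −2], [−2, 0, 0]]

[[0, 0, −4], [2, 0, −2], [−2, 0, 0]]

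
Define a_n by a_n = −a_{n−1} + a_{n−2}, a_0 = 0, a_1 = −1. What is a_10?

55

With companion matrix A = [[−1, 1], [1, 0]], [a_n, a_{n−1}]ᵀ = A·[a_{n−1}, a_{n−2}]ᵀ, so [a_10, a_9]ᵀ = A⁹·[a_1, a_0]ᵀ.
A⁹ = [[−55, 34], [34, −21]], giving [a_10, a_9]ᵀ = [[55], [−34]].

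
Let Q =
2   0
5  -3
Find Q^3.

tr Q = -1 and det Q = -6, so the characteristic polynomial is λ² − (-1)λ + (-6) with roots 2 and -3.
Eigenvectors give P = [[-1, 0], [-1, 1]] with P⁻¹ = [[-1, 0], [-1, 1]], and Q = P·diag(2, -3)·P⁻¹.
Then Q^3 = P·diag(8, -27)·P⁻¹ = [[-8, 0], [-8, -27]] · [[-1, 0], [-1, 1]] = [[8, 0], [35, -27]].

[[8, 0], [35, -27]]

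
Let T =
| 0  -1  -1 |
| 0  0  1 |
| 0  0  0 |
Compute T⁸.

[[0, 0, 0], [0, 0, 0], [0, 0, 0]]

T is strictly triangular, hence nilpotent: T³ = 0, so T⁸ = 0.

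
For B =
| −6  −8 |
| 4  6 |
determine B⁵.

tr B = 0 and det B = −4, so the characteristic polynomial is λ² − (0)λ + (−4) with roots −2 and 2.
Eigenvectors give P = [[−2, −1], [1, 1]] with P⁻¹ = [[−1, −1], [1, 2]], and B = P·diag(−2, 2)·P⁻¹.
Then B⁵ = P·diag(−32, 32)·P⁻¹ = [[64, −32], [−32, 32]] · [[−1, −1], [1, 2]] = [[−96, −128], [64, 96]].

[[−96, −128], [64, 96]]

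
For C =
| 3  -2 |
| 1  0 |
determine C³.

[[15, -14], [7, -6]]

tr C = 3 and det C = 2, so the characteristic polynomial is λ² − (3)λ + (2) with roots 1 and 2.
Eigenvectors give P = [[1, 2], [1, 1]] with P⁻¹ = [[-1, 2], [1, -1]], and C = P·diag(1, 2)·P⁻¹.
Then C³ = P·diag(1, 8)·P⁻¹ = [[1, 16], [1, 8]] · [[-1, 2], [1, -1]] = [[15, -14], [7, -6]].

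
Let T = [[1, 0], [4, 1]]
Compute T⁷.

T = I + N where N = [[0, 0], [4, 0]] is strictly lower-triangular, so N² = 0.
(I + N)⁷ = I + 7·N = [[1, 0], [28, 1]].

[[1, 0], [28, 1]]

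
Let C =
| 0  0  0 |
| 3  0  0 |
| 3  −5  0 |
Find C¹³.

C is strictly triangular, hence nilpotent: C³ = 0, so C¹³ = 0.

[[0, 0, 0], [0, 0, 0], [0, 0, 0]]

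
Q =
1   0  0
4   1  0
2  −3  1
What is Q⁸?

Q = I + N where N = [[0, 0, 0], [4, 0, 0], [2, −3, 0]] is strictly lower-triangular, so N³ = 0.
(I + N)⁸ = I + 8·N + 28·N² = [[1, 0, 0], [32, 1, 0], [−320, −24, 1]].

[[1, 0, 0], [32, 1, 0], [−320, −24, 1]]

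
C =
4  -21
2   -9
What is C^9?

tr C = -5 and det C = 6, so the characteristic polynomial is λ² − (-5)λ + (6) with roots -3 and -2.
Eigenvectors give P = [[-3, -7], [-1, -2]] with P⁻¹ = [[2, -7], [-1, 3]], and C = P·diag(-3, -2)·P⁻¹.
Then C^9 = P·diag(-19683, -512)·P⁻¹ = [[59049, 3584], [19683, 1024]] · [[2, -7], [-1, 3]] = [[114514, -402591], [38342, -134709]].

[[114514, -402591], [38342, -134709]]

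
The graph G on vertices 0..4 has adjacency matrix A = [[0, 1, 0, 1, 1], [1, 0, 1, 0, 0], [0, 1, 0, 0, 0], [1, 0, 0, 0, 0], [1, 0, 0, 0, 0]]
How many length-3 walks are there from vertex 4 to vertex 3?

The number of length-3 walks from vertex 4 to vertex 3 is entry (4,3) of A^3, where A is the adjacency matrix.
A^2 = [[3, 0, 1, 0, 0], [0, 2, 0, 1, 1], [1, 0, 1, 0, 0], [0, 1, 0, 1, 1], [0, 1, 0, 1, 1]]
A^3 = [[0, 4, 0, 3, 3], [4, 0, 2, 0, 0], [0, 2, 0, 1, 1], [3, 0, 1, 0, 0], [3, 0, 1, 0, 0]]

0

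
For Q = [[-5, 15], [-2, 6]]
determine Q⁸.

[[-5, 15], [-2, 6]]

Q² = Q (a projection; rank 1, trace 1), so Q⁸ = Q.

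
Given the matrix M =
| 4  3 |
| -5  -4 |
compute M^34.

[[1, 0], [0, 1]]

M² = I (check: tr M = 0 and det M = -1), so M^34 = I since 34 is even.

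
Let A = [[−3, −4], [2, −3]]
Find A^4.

[[−287, 48], [−24, −287]]

A^2 = [[1, 24], [−12, 1]]
A^3 = [[45, −76], [38, 45]]
A^4 = [[−287, 48], [−24, −287]]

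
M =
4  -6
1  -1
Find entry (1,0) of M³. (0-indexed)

tr M = 3 and det M = 2, so the characteristic polynomial is λ² − (3)λ + (2) with roots 2 and 1.
Eigenvectors give P = [[3, -2], [1, -1]] with P⁻¹ = [[1, -2], [1, -3]], and M = P·diag(2, 1)·P⁻¹.
Then M³ = P·diag(8, 1)·P⁻¹ = [[24, -2], [8, -1]] · [[1, -2], [1, -3]] = [[22, -42], [7, -13]].

7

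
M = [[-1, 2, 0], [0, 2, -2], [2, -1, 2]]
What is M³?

M² = [[1, 2, -4], [-4, 6, -8], [2, 0, 6]]
M³ = [[-9, 10, -12], [-12, 12, -28], [10, -2, 12]]

[[-9, 10, -12], [-12, 12, -28], [10, -2, 12]]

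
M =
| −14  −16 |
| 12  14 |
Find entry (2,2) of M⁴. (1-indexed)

tr M = 0 and det M = −4, so the characteristic polynomial is λ² − (0)λ + (−4) with roots 2 and −2.
Eigenvectors give P = [[−1, 4], [1, −3]] with P⁻¹ = [[3, 4], [1, 1]], and M = P·diag(2, −2)·P⁻¹.
Then M⁴ = P·diag(16, 16)·P⁻¹ = [[−16, 64], [16, −48]] · [[3, 4], [1, 1]] = [[16, 0], [0, 16]].

16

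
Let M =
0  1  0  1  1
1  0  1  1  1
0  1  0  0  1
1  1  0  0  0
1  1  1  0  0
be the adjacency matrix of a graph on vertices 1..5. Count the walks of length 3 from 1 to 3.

The number of length-3 walks from vertex 1 to vertex 3 is entry (1,3) of M³, where M is the adjacency matrix.
M² = [[3, 2, 2, 1, 1], [2, 4, 1, 1, 2], [2, 1, 2, 1, 1], [1, 1, 1, 2, 2], [1, 2, 1, 2, 3]]
M³ = [[4, 7, 3, 5, 7], [7, 6, 6, 6, 7], [3, 6, 2, 3, 5], [5, 6, 3, 2, 3], [7, 7, 5, 3, 4]]

3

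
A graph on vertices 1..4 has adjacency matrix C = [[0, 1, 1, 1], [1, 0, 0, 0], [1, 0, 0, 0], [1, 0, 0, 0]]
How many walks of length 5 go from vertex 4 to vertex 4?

The number of length-5 walks from vertex 4 to vertex 4 is entry (4,4) of C⁵, where C is the adjacency matrix.
C² = [[3, 0, 0, 0], [0, 1, 1, 1], [0, 1, 1, 1], [0, 1, 1, 1]]
C³ = [[0, 3, 3, 3], [3, 0, 0, 0], [3, 0, 0, 0], [3, 0, 0, 0]]
C⁴ = [[9, 0, 0, 0], [0, 3, 3, 3], [0, 3, 3, 3], [0, 3, 3, 3]]
C⁵ = [[0, 9, 9, 9], [9, 0, 0, 0], [9, 0, 0, 0], [9, 0, 0, 0]]

0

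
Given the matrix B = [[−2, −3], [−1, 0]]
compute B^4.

[[61, 60], [20, 21]]

B^2 = [[7, 6], [2, 3]]
B^3 = [[−20, −21], [−7, −6]]
B^4 = [[61, 60], [20, 21]]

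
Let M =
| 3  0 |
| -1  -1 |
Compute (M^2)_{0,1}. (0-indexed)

0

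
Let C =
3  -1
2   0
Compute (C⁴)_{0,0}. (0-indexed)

C² = [[7, -3], [6, -2]]
C³ = [[15, -7], [14, -6]]
C⁴ = [[31, -15], [30, -14]]

31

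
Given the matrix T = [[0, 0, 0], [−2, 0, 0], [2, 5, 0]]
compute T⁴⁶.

T is strictly triangular, hence nilpotent: T³ = 0, so T⁴⁶ = 0.

[[0, 0, 0], [0, 0, 0], [0, 0, 0]]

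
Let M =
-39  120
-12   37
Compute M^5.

tr M = -2 and det M = -3, so the characteristic polynomial is λ² − (-2)λ + (-3) with roots -3 and 1.
Eigenvectors give P = [[10, 3], [3, 1]] with P⁻¹ = [[1, -3], [-3, 10]], and M = P·diag(-3, 1)·P⁻¹.
Then M^5 = P·diag(-243, 1)·P⁻¹ = [[-2430, 3], [-729, 1]] · [[1, -3], [-3, 10]] = [[-2439, 7320], [-732, 2197]].

[[-2439, 7320], [-732, 2197]]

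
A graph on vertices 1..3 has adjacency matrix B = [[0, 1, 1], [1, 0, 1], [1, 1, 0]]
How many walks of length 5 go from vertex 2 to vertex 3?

The number of length-5 walks from vertex 2 to vertex 3 is entry (2,3) of B⁵, where B is the adjacency matrix.
B² = [[2, 1, 1], [1, 2, 1], [1, 1, 2]]
B³ = [[2, 3, 3], [3, 2, 3], [3, 3, 2]]
B⁴ = [[6, 5, 5], [5, 6, 5], [5, 5, 6]]
B⁵ = [[10, 11, 11], [11, 10, 11], [11, 11, 10]]

11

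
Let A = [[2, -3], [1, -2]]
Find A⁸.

[[1, 0], [0, 1]]

A² = I (check: tr A = 0 and det A = -1), so A⁸ = I since 8 is even.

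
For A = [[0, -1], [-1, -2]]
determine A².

[[1, 2], [2, 5]]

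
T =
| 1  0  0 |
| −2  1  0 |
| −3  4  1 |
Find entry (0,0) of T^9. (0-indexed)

1

T = I + N where N = [[0, 0, 0], [−2, 0, 0], [−3, 4, 0]] is strictly lower-triangular, so N^3 = 0.
(I + N)^9 = I + 9·N + 36·N^2 = [[1, 0, 0], [−18, 1, 0], [−315, 36, 1]].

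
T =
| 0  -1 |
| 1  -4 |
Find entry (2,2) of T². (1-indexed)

15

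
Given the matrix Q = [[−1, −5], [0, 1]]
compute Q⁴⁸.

Q² = I (check: tr Q = 0 and det Q = −1), so Q⁴⁸ = I since 48 is even.

[[1, 0], [0, 1]]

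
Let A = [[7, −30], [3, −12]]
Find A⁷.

[[18403, −61770], [6177, −20718]]

tr A = −5 and det A = 6, so the characteristic polynomial is λ² − (−5)λ + (6) with roots −2 and −3.
Eigenvectors give P = [[10, −3], [3, −1]] with P⁻¹ = [[1, −3], [3, −10]], and A = P·diag(−2, −3)·P⁻¹.
Then A⁷ = P·diag(−128, −2187)·P⁻¹ = [[−1280, 6561], [−384, 2187]] · [[1, −3], [3, −10]] = [[18403, −61770], [6177, −20718]].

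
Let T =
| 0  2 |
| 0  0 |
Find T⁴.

[[0, 0], [0, 0]]

T is strictly triangular, hence nilpotent: T² = 0, so T⁴ = 0.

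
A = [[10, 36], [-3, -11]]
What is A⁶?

tr A = -1 and det A = -2, so the characteristic polynomial is λ² − (-1)λ + (-2) with roots -2 and 1.
Eigenvectors give P = [[-3, 4], [1, -1]] with P⁻¹ = [[1, 4], [1, 3]], and A = P·diag(-2, 1)·P⁻¹.
Then A⁶ = P·diag(64, 1)·P⁻¹ = [[-192, 4], [64, -1]] · [[1, 4], [1, 3]] = [[-188, -756], [63, 253]].

[[-188, -756], [63, 253]]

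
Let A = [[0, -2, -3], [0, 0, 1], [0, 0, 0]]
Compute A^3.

A is strictly triangular, hence nilpotent: A^3 = 0, so A^3 = 0.

[[0, 0, 0], [0, 0, 0], [0, 0, 0]]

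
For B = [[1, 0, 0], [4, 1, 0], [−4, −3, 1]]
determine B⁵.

[[1, 0, 0], [20, 1, 0], [−140, −15, 1]]

B = I + N where N = [[0, 0, 0], [4, 0, 0], [−4, −3, 0]] is strictly lower-triangular, so N³ = 0.
(I + N)⁵ = I + 5·N + 10·N² = [[1, 0, 0], [20, 1, 0], [−140, −15, 1]].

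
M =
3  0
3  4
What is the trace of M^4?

M^2 = [[9, 0], [21, 16]]
M^3 = [[27, 0], [111, 64]]
M^4 = [[81, 0], [525, 256]]

337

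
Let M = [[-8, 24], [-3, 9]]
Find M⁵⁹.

[[-8, 24], [-3, 9]]

M² = M (a projection; rank 1, trace 1), so M⁵⁹ = M.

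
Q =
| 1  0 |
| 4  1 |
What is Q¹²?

[[1, 0], [48, 1]]

Q = I + N where N = [[0, 0], [4, 0]] is strictly lower-triangular, so N² = 0.
(I + N)¹² = I + 12·N = [[1, 0], [48, 1]].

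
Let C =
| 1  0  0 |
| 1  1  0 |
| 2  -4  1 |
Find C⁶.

C = I + N where N = [[0, 0, 0], [1, 0, 0], [2, -4, 0]] is strictly lower-triangular, so N³ = 0.
(I + N)⁶ = I + 6·N + 15·N² = [[1, 0, 0], [6, 1, 0], [-48, -24, 1]].

[[1, 0, 0], [6, 1, 0], [-48, -24, 1]]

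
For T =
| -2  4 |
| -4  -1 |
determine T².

[[-12, -12], [12, -15]]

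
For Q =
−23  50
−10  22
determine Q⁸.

tr Q = −1 and det Q = −6, so the characteristic polynomial is λ² − (−1)λ + (−6) with roots 2 and −3.
Eigenvectors give P = [[2, 5], [1, 2]] with P⁻¹ = [[−2, 5], [1, −2]], and Q = P·diag(2, −3)·P⁻¹.
Then Q⁸ = P·diag(256, 6561)·P⁻¹ = [[512, 32805], [256, 13122]] · [[−2, 5], [1, −2]] = [[31781, −63050], [12610, −24964]].

[[31781, −63050], [12610, −24964]]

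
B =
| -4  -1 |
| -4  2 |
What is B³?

[[-88, -16], [-64, 8]]

B² = [[20, 2], [8, 8]]
B³ = [[-88, -16], [-64, 8]]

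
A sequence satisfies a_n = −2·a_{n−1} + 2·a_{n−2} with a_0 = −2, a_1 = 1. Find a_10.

−16480

With companion matrix Q = [[−2, 2], [1, 0]], [a_n, a_{n−1}]ᵀ = Q·[a_{n−1}, a_{n−2}]ᵀ, so [a_10, a_9]ᵀ = Q⁹·[a_1, a_0]ᵀ.
Q⁹ = [[−6688, 4896], [2448, −1792]], giving [a_10, a_9]ᵀ = [[−16480], [6032]].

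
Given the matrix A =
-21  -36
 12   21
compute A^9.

tr A = 0 and det A = -9, so the characteristic polynomial is λ² − (0)λ + (-9) with roots 3 and -3.
Eigenvectors give P = [[3, 2], [-2, -1]] with P⁻¹ = [[-1, -2], [2, 3]], and A = P·diag(3, -3)·P⁻¹.
Then A^9 = P·diag(19683, -19683)·P⁻¹ = [[59049, -39366], [-39366, 19683]] · [[-1, -2], [2, 3]] = [[-137781, -236196], [78732, 137781]].

[[-137781, -236196], [78732, 137781]]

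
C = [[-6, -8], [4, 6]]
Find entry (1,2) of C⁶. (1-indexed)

0

tr C = 0 and det C = -4, so the characteristic polynomial is λ² − (0)λ + (-4) with roots -2 and 2.
Eigenvectors give P = [[-2, 1], [1, -1]] with P⁻¹ = [[-1, -1], [-1, -2]], and C = P·diag(-2, 2)·P⁻¹.
Then C⁶ = P·diag(64, 64)·P⁻¹ = [[-128, 64], [64, -64]] · [[-1, -1], [-1, -2]] = [[64, 0], [0, 64]].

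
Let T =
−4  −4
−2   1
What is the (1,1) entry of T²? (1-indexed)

24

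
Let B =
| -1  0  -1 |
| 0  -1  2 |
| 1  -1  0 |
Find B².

[[0, 1, 1], [2, -1, -2], [-1, 1, -3]]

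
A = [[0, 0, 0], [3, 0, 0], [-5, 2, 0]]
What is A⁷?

A is strictly triangular, hence nilpotent: A³ = 0, so A⁷ = 0.

[[0, 0, 0], [0, 0, 0], [0, 0, 0]]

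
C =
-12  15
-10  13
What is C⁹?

[[-40902, 60585], [-40390, 60073]]

tr C = 1 and det C = -6, so the characteristic polynomial is λ² − (1)λ + (-6) with roots -2 and 3.
Eigenvectors give P = [[3, 1], [2, 1]] with P⁻¹ = [[1, -1], [-2, 3]], and C = P·diag(-2, 3)·P⁻¹.
Then C⁹ = P·diag(-512, 19683)·P⁻¹ = [[-1536, 19683], [-1024, 19683]] · [[1, -1], [-2, 3]] = [[-40902, 60585], [-40390, 60073]].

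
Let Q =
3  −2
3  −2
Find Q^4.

[[3, −2], [3, −2]]

Q² = Q (a projection; rank 1, trace 1), so Q^4 = Q.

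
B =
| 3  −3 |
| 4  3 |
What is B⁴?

[[−423, 108], [−144, −423]]

B² = [[−3, −18], [24, −3]]
B³ = [[−81, −45], [60, −81]]
B⁴ = [[−423, 108], [−144, −423]]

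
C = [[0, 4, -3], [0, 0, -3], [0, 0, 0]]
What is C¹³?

C is strictly triangular, hence nilpotent: C³ = 0, so C¹³ = 0.

[[0, 0, 0], [0, 0, 0], [0, 0, 0]]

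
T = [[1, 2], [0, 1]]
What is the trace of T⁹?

T = I + N where N = [[0, 2], [0, 0]] is strictly upper-triangular, so N² = 0.
(I + N)⁹ = I + 9·N = [[1, 18], [0, 1]].

2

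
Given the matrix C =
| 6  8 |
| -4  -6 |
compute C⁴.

[[16, 0], [0, 16]]

tr C = 0 and det C = -4, so the characteristic polynomial is λ² − (0)λ + (-4) with roots 2 and -2.
Eigenvectors give P = [[2, -1], [-1, 1]] with P⁻¹ = [[1, 1], [1, 2]], and C = P·diag(2, -2)·P⁻¹.
Then C⁴ = P·diag(16, 16)·P⁻¹ = [[32, -16], [-16, 16]] · [[1, 1], [1, 2]] = [[16, 0], [0, 16]].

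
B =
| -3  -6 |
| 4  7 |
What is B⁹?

[[-39363, -59046], [39364, 59047]]

tr B = 4 and det B = 3, so the characteristic polynomial is λ² − (4)λ + (3) with roots 1 and 3.
Eigenvectors give P = [[3, -1], [-2, 1]] with P⁻¹ = [[1, 1], [2, 3]], and B = P·diag(1, 3)·P⁻¹.
Then B⁹ = P·diag(1, 19683)·P⁻¹ = [[3, -19683], [-2, 19683]] · [[1, 1], [2, 3]] = [[-39363, -59046], [39364, 59047]].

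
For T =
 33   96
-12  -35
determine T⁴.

tr T = -2 and det T = -3, so the characteristic polynomial is λ² − (-2)λ + (-3) with roots -3 and 1.
Eigenvectors give P = [[-8, 3], [3, -1]] with P⁻¹ = [[1, 3], [3, 8]], and T = P·diag(-3, 1)·P⁻¹.
Then T⁴ = P·diag(81, 1)·P⁻¹ = [[-648, 3], [243, -1]] · [[1, 3], [3, 8]] = [[-639, -1920], [240, 721]].

[[-639, -1920], [240, 721]]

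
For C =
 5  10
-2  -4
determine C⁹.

C² = C (a projection; rank 1, trace 1), so C⁹ = C.

[[5, 10], [-2, -4]]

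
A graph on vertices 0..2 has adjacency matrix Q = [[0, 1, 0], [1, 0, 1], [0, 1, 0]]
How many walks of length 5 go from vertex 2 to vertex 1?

The number of length-5 walks from vertex 2 to vertex 1 is entry (2,1) of Q⁵, where Q is the adjacency matrix.
Q² = [[1, 0, 1], [0, 2, 0], [1, 0, 1]]
Q³ = [[0, 2, 0], [2, 0, 2], [0, 2, 0]]
Q⁴ = [[2, 0, 2], [0, 4, 0], [2, 0, 2]]
Q⁵ = [[0, 4, 0], [4, 0, 4], [0, 4, 0]]

4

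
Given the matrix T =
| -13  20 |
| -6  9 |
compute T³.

tr T = -4 and det T = 3, so the characteristic polynomial is λ² − (-4)λ + (3) with roots -3 and -1.
Eigenvectors give P = [[2, -5], [1, -3]] with P⁻¹ = [[3, -5], [1, -2]], and T = P·diag(-3, -1)·P⁻¹.
Then T³ = P·diag(-27, -1)·P⁻¹ = [[-54, 5], [-27, 3]] · [[3, -5], [1, -2]] = [[-157, 260], [-78, 129]].

[[-157, 260], [-78, 129]]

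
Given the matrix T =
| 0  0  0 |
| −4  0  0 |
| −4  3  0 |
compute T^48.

[[0, 0, 0], [0, 0, 0], [0, 0, 0]]

T is strictly triangular, hence nilpotent: T^3 = 0, so T^48 = 0.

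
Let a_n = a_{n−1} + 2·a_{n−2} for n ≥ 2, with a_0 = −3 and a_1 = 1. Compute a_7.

−83

With companion matrix T = [[1, 2], [1, 0]], [a_n, a_{n−1}]ᵀ = T·[a_{n−1}, a_{n−2}]ᵀ, so [a_7, a_6]ᵀ = T⁶·[a_1, a_0]ᵀ.
T⁶ = [[43, 42], [21, 22]], giving [a_7, a_6]ᵀ = [[−83], [−45]].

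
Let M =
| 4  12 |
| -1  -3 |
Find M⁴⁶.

M² = M (a projection; rank 1, trace 1), so M⁴⁶ = M.

[[4, 12], [-1, -3]]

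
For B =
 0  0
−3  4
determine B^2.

[[0, 0], [−12, 16]]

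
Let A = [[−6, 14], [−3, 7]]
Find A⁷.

[[−6, 14], [−3, 7]]

A² = A (a projection; rank 1, trace 1), so A⁷ = A.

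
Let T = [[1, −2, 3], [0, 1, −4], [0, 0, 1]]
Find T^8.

T = I + N where N = [[0, −2, 3], [0, 0, −4], [0, 0, 0]] is strictly upper-triangular, so N^3 = 0.
(I + N)^8 = I + 8·N + 28·N^2 = [[1, −16, 248], [0, 1, −32], [0, 0, 1]].

[[1, −16, 248], [0, 1, −32], [0, 0, 1]]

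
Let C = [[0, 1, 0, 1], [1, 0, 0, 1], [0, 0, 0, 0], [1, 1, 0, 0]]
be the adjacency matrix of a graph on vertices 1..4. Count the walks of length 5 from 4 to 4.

The number of length-5 walks from vertex 4 to vertex 4 is entry (4,4) of C^5, where C is the adjacency matrix.
C^2 = [[2, 1, 0, 1], [1, 2, 0, 1], [0, 0, 0, 0], [1, 1, 0, 2]]
C^3 = [[2, 3, 0, 3], [3, 2, 0, 3], [0, 0, 0, 0], [3, 3, 0, 2]]
C^4 = [[6, 5, 0, 5], [5, 6, 0, 5], [0, 0, 0, 0], [5, 5, 0, 6]]
C^5 = [[10, 11, 0, 11], [11, 10, 0, 11], [0, 0, 0, 0], [11, 11, 0, 10]]

10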